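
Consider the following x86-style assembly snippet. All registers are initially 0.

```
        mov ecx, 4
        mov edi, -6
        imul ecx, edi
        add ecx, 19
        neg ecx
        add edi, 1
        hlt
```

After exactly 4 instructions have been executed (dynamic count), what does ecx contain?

ecx=4
edi=-6
ecx=4*(-6)=-24
ecx=(-24)+19=-5
After step 4: ecx = -5.

-5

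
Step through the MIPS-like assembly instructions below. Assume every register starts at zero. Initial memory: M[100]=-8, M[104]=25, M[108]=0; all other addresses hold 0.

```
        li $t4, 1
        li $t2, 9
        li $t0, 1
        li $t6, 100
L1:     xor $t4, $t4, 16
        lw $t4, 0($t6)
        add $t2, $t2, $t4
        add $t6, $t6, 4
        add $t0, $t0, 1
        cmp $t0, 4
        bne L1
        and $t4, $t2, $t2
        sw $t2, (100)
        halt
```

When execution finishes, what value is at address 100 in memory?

after li $t4, 1: $t4=1
after li $t2, 9: $t2=9
after li $t0, 1: $t0=1
after li $t6, 100: $t6=100
after xor $t4, $t4, 16: $t4=1^16=17
after lw $t4, 0($t6): $t4=M[100]=-8
after add $t2, $t2, $t4: $t2=9+(-8)=1
after add $t6, $t6, 4: $t6=100+4=104
after add $t0, $t0, 1: $t0=1+1=2
cmp $t0, 4  (cmp 2,4)
bne L1: taken
after xor $t4, $t4, 16: $t4=(-8)^16=-24
after lw $t4, 0($t6): $t4=M[104]=25
after add $t2, $t2, $t4: $t2=1+25=26
after add $t6, $t6, 4: $t6=104+4=108
after add $t0, $t0, 1: $t0=2+1=3
cmp $t0, 4  (cmp 3,4)
bne L1: taken
after xor $t4, $t4, 16: $t4=25^16=9
after lw $t4, 0($t6): $t4=M[108]=0
after add $t2, $t2, $t4: $t2=26+0=26
after add $t6, $t6, 4: $t6=108+4=112
after add $t0, $t0, 1: $t0=3+1=4
cmp $t0, 4  (cmp 4,4)
bne L1: not taken
after and $t4, $t2, $t2: $t4=26&26=26
sw $t2, (100) → M[100]=26
halt.

26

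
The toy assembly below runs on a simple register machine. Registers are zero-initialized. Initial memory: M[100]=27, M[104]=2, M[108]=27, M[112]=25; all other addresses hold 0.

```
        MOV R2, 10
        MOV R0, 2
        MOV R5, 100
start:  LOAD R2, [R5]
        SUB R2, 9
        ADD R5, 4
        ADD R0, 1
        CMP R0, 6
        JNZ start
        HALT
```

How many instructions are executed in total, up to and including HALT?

28

after MOV R2, 10: R2=10
after MOV R0, 2: R0=2
after MOV R5, 100: R5=100
after LOAD R2, [R5]: R2=M[100]=27
after SUB R2, 9: R2=27-9=18
after ADD R5, 4: R5=100+4=104
after ADD R0, 1: R0=2+1=3
CMP R0, 6  (cmp 3,6)
JNZ start: taken
after LOAD R2, [R5]: R2=M[104]=2
after SUB R2, 9: R2=2-9=-7
after ADD R5, 4: R5=104+4=108
after ADD R0, 1: R0=3+1=4
CMP R0, 6  (cmp 4,6)
JNZ start: taken
after LOAD R2, [R5]: R2=M[108]=27
after SUB R2, 9: R2=27-9=18
after ADD R5, 4: R5=108+4=112
after ADD R0, 1: R0=4+1=5
CMP R0, 6  (cmp 5,6)
JNZ start: taken
after LOAD R2, [R5]: R2=M[112]=25
after SUB R2, 9: R2=25-9=16
after ADD R5, 4: R5=112+4=116
after ADD R0, 1: R0=5+1=6
CMP R0, 6  (cmp 6,6)
JNZ start: not taken
halt.
Total executed instructions: 28.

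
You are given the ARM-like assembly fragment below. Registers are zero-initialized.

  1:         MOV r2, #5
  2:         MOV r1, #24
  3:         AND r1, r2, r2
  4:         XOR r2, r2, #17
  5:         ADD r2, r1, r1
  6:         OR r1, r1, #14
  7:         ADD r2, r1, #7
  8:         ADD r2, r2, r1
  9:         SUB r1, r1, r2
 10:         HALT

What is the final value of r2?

r2=5
r1=24
r1=5&5=5
r2=5^17=20
r2=5+5=10
r1=5|14=15
r2=15+7=22
r2=22+15=37
r1=15-37=-22
halt.

37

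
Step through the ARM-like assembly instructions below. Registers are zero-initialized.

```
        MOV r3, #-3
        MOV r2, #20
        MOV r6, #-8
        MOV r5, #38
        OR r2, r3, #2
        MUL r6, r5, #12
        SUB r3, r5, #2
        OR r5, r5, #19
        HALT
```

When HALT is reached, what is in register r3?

after MOV r3, #-3: r3=-3
after MOV r2, #20: r2=20
after MOV r6, #-8: r6=-8
after MOV r5, #38: r5=38
after OR r2, r3, #2: r2=(-3)|2=-1
after MUL r6, r5, #12: r6=38*12=456
after SUB r3, r5, #2: r3=38-2=36
after OR r5, r5, #19: r5=38|19=55
halt.

36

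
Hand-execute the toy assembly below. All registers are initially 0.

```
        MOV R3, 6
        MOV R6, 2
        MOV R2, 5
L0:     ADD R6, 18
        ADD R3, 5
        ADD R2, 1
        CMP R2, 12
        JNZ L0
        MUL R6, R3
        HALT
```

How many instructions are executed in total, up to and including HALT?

MOV R3, 6 → R3=6
MOV R6, 2 → R6=2
MOV R2, 5 → R2=5
ADD R6, 18 → R6=2+18=20
ADD R3, 5 → R3=6+5=11
ADD R2, 1 → R2=5+1=6
CMP R2, 12  (cmp 6,12)
JNZ L0: taken
ADD R6, 18 → R6=20+18=38
ADD R3, 5 → R3=11+5=16
ADD R2, 1 → R2=6+1=7
CMP R2, 12  (cmp 7,12)
JNZ L0: taken
ADD R6, 18 → R6=38+18=56
ADD R3, 5 → R3=16+5=21
ADD R2, 1 → R2=7+1=8
CMP R2, 12  (cmp 8,12)
JNZ L0: taken
ADD R6, 18 → R6=56+18=74
ADD R3, 5 → R3=21+5=26
ADD R2, 1 → R2=8+1=9
CMP R2, 12  (cmp 9,12)
JNZ L0: taken
ADD R6, 18 → R6=74+18=92
ADD R3, 5 → R3=26+5=31
ADD R2, 1 → R2=9+1=10
CMP R2, 12  (cmp 10,12)
JNZ L0: taken
ADD R6, 18 → R6=92+18=110
ADD R3, 5 → R3=31+5=36
ADD R2, 1 → R2=10+1=11
CMP R2, 12  (cmp 11,12)
JNZ L0: taken
ADD R6, 18 → R6=110+18=128
ADD R3, 5 → R3=36+5=41
ADD R2, 1 → R2=11+1=12
CMP R2, 12  (cmp 12,12)
JNZ L0: not taken
MUL R6, R3 → R6=128*41=5248
halt.
Total executed instructions: 40.

40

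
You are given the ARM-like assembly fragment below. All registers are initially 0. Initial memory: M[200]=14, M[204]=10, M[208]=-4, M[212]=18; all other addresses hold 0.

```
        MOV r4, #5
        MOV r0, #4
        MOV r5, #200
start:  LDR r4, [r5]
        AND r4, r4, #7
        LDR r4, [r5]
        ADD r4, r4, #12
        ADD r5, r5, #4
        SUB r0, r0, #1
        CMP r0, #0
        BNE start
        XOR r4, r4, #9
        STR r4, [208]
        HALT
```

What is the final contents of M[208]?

23

MOV r4, #5 → r4=5
MOV r0, #4 → r0=4
MOV r5, #200 → r5=200
LDR r4, [r5] → r4=M[200]=14
AND r4, r4, #7 → r4=14&7=6
LDR r4, [r5] → r4=M[200]=14
ADD r4, r4, #12 → r4=14+12=26
ADD r5, r5, #4 → r5=200+4=204
SUB r0, r0, #1 → r0=4-1=3
CMP r0, #0  (cmp 3,0)
BNE start: taken
LDR r4, [r5] → r4=M[204]=10
AND r4, r4, #7 → r4=10&7=2
LDR r4, [r5] → r4=M[204]=10
ADD r4, r4, #12 → r4=10+12=22
ADD r5, r5, #4 → r5=204+4=208
SUB r0, r0, #1 → r0=3-1=2
CMP r0, #0  (cmp 2,0)
BNE start: taken
LDR r4, [r5] → r4=M[208]=-4
AND r4, r4, #7 → r4=(-4)&7=4
LDR r4, [r5] → r4=M[208]=-4
ADD r4, r4, #12 → r4=(-4)+12=8
ADD r5, r5, #4 → r5=208+4=212
SUB r0, r0, #1 → r0=2-1=1
CMP r0, #0  (cmp 1,0)
BNE start: taken
LDR r4, [r5] → r4=M[212]=18
AND r4, r4, #7 → r4=18&7=2
LDR r4, [r5] → r4=M[212]=18
ADD r4, r4, #12 → r4=18+12=30
ADD r5, r5, #4 → r5=212+4=216
SUB r0, r0, #1 → r0=1-1=0
CMP r0, #0  (cmp 0,0)
BNE start: not taken
XOR r4, r4, #9 → r4=30^9=23
STR r4, [208] → M[208]=23
halt.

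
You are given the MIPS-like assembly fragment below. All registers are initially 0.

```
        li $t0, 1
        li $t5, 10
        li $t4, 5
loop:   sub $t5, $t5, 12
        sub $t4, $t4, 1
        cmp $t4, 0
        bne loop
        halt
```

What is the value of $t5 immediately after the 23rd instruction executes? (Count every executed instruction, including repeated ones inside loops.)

-50

li $t0, 1 → $t0=1
li $t5, 10 → $t5=10
li $t4, 5 → $t4=5
sub $t5, $t5, 12 → $t5=10-12=-2
sub $t4, $t4, 1 → $t4=5-1=4
cmp $t4, 0  (cmp 4,0)
bne loop: taken
sub $t5, $t5, 12 → $t5=(-2)-12=-14
sub $t4, $t4, 1 → $t4=4-1=3
cmp $t4, 0  (cmp 3,0)
bne loop: taken
sub $t5, $t5, 12 → $t5=(-14)-12=-26
sub $t4, $t4, 1 → $t4=3-1=2
cmp $t4, 0  (cmp 2,0)
bne loop: taken
sub $t5, $t5, 12 → $t5=(-26)-12=-38
sub $t4, $t4, 1 → $t4=2-1=1
cmp $t4, 0  (cmp 1,0)
bne loop: taken
sub $t5, $t5, 12 → $t5=(-38)-12=-50
sub $t4, $t4, 1 → $t4=1-1=0
cmp $t4, 0  (cmp 0,0)
bne loop: not taken
After step 23: $t5 = -50.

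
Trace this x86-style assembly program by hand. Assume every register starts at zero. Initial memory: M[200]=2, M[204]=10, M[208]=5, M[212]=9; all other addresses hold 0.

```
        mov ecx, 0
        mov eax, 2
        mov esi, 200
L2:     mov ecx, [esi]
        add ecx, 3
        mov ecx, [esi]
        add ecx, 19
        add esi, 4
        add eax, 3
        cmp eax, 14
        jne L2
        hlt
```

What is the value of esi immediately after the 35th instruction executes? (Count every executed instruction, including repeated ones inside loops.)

216

ecx=0
eax=2
esi=200
ecx=M[200]=2
ecx=2+3=5
ecx=M[200]=2
ecx=2+19=21
esi=200+4=204
eax=2+3=5
cmp eax, 14  (cmp 5,14)
jne L2: taken
ecx=M[204]=10
ecx=10+3=13
ecx=M[204]=10
ecx=10+19=29
esi=204+4=208
eax=5+3=8
cmp eax, 14  (cmp 8,14)
jne L2: taken
ecx=M[208]=5
ecx=5+3=8
ecx=M[208]=5
ecx=5+19=24
esi=208+4=212
eax=8+3=11
cmp eax, 14  (cmp 11,14)
jne L2: taken
ecx=M[212]=9
ecx=9+3=12
ecx=M[212]=9
ecx=9+19=28
esi=212+4=216
eax=11+3=14
cmp eax, 14  (cmp 14,14)
jne L2: not taken
After step 35: esi = 216.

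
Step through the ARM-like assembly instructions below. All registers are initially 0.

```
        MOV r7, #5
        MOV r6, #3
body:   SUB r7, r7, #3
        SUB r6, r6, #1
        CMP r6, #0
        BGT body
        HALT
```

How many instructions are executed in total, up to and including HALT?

15

MOV r7, #5 → r7=5
MOV r6, #3 → r6=3
SUB r7, r7, #3 → r7=5-3=2
SUB r6, r6, #1 → r6=3-1=2
CMP r6, #0  (cmp 2,0)
BGT body: taken
SUB r7, r7, #3 → r7=2-3=-1
SUB r6, r6, #1 → r6=2-1=1
CMP r6, #0  (cmp 1,0)
BGT body: taken
SUB r7, r7, #3 → r7=(-1)-3=-4
SUB r6, r6, #1 → r6=1-1=0
CMP r6, #0  (cmp 0,0)
BGT body: not taken
halt.
Total executed instructions: 15.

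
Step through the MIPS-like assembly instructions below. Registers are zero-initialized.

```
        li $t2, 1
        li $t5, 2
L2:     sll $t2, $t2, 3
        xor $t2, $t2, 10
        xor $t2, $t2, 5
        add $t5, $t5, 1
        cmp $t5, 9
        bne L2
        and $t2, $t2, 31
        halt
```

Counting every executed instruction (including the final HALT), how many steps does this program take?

46

after li $t2, 1: $t2=1
after li $t5, 2: $t5=2
after sll $t2, $t2, 3: $t2=1<<3=8
after xor $t2, $t2, 10: $t2=8^10=2
after xor $t2, $t2, 5: $t2=2^5=7
after add $t5, $t5, 1: $t5=2+1=3
cmp $t5, 9  (cmp 3,9)
bne L2: taken
after sll $t2, $t2, 3: $t2=7<<3=56
after xor $t2, $t2, 10: $t2=56^10=50
after xor $t2, $t2, 5: $t2=50^5=55
after add $t5, $t5, 1: $t5=3+1=4
cmp $t5, 9  (cmp 4,9)
bne L2: taken
after sll $t2, $t2, 3: $t2=55<<3=440
after xor $t2, $t2, 10: $t2=440^10=434
after xor $t2, $t2, 5: $t2=434^5=439
after add $t5, $t5, 1: $t5=4+1=5
cmp $t5, 9  (cmp 5,9)
bne L2: taken
after sll $t2, $t2, 3: $t2=439<<3=3512
after xor $t2, $t2, 10: $t2=3512^10=3506
after xor $t2, $t2, 5: $t2=3506^5=3511
after add $t5, $t5, 1: $t5=5+1=6
cmp $t5, 9  (cmp 6,9)
bne L2: taken
after sll $t2, $t2, 3: $t2=3511<<3=28088
after xor $t2, $t2, 10: $t2=28088^10=28082
after xor $t2, $t2, 5: $t2=28082^5=28087
after add $t5, $t5, 1: $t5=6+1=7
cmp $t5, 9  (cmp 7,9)
bne L2: taken
after sll $t2, $t2, 3: $t2=28087<<3=224696
after xor $t2, $t2, 10: $t2=224696^10=224690
after xor $t2, $t2, 5: $t2=224690^5=224695
after add $t5, $t5, 1: $t5=7+1=8
cmp $t5, 9  (cmp 8,9)
bne L2: taken
after sll $t2, $t2, 3: $t2=224695<<3=1797560
after xor $t2, $t2, 10: $t2=1797560^10=1797554
after xor $t2, $t2, 5: $t2=1797554^5=1797559
after add $t5, $t5, 1: $t5=8+1=9
cmp $t5, 9  (cmp 9,9)
bne L2: not taken
after and $t2, $t2, 31: $t2=1797559&31=23
halt.
Total executed instructions: 46.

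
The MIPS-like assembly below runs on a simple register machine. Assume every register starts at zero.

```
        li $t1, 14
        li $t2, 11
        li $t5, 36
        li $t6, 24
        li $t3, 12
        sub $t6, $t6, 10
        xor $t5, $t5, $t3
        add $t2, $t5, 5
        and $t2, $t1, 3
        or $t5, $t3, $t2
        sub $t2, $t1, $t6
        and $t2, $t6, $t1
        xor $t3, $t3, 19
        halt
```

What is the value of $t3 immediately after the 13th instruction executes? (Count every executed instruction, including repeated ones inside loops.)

$t1=14
$t2=11
$t5=36
$t6=24
$t3=12
$t6=24-10=14
$t5=36^12=40
$t2=40+5=45
$t2=14&3=2
$t5=12|2=14
$t2=14-14=0
$t2=14&14=14
$t3=12^19=31
After step 13: $t3 = 31.

31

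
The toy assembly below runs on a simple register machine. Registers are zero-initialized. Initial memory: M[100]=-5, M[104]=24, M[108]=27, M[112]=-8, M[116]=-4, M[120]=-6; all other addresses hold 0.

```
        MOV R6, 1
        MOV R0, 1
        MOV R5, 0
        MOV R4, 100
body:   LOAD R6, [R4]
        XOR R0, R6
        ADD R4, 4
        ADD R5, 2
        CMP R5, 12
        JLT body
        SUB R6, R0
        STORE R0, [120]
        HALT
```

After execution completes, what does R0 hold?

7

MOV R6, 1 → R6=1
MOV R0, 1 → R0=1
MOV R5, 0 → R5=0
MOV R4, 100 → R4=100
LOAD R6, [R4] → R6=M[100]=-5
XOR R0, R6 → R0=1^(-5)=-6
ADD R4, 4 → R4=100+4=104
ADD R5, 2 → R5=0+2=2
CMP R5, 12  (cmp 2,12)
JLT body: taken
LOAD R6, [R4] → R6=M[104]=24
XOR R0, R6 → R0=(-6)^24=-30
ADD R4, 4 → R4=104+4=108
ADD R5, 2 → R5=2+2=4
CMP R5, 12  (cmp 4,12)
JLT body: taken
LOAD R6, [R4] → R6=M[108]=27
XOR R0, R6 → R0=(-30)^27=-7
ADD R4, 4 → R4=108+4=112
ADD R5, 2 → R5=4+2=6
CMP R5, 12  (cmp 6,12)
JLT body: taken
LOAD R6, [R4] → R6=M[112]=-8
XOR R0, R6 → R0=(-7)^(-8)=1
ADD R4, 4 → R4=112+4=116
ADD R5, 2 → R5=6+2=8
CMP R5, 12  (cmp 8,12)
JLT body: taken
LOAD R6, [R4] → R6=M[116]=-4
XOR R0, R6 → R0=1^(-4)=-3
ADD R4, 4 → R4=116+4=120
ADD R5, 2 → R5=8+2=10
CMP R5, 12  (cmp 10,12)
JLT body: taken
LOAD R6, [R4] → R6=M[120]=-6
XOR R0, R6 → R0=(-3)^(-6)=7
ADD R4, 4 → R4=120+4=124
ADD R5, 2 → R5=10+2=12
CMP R5, 12  (cmp 12,12)
JLT body: not taken
SUB R6, R0 → R6=(-6)-7=-13
STORE R0, [120] → M[120]=7
halt.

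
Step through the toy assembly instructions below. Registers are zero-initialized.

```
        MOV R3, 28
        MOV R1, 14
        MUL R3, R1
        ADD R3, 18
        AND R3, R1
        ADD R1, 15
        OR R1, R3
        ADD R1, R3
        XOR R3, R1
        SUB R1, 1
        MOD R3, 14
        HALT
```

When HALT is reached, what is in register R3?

7

after MOV R3, 28: R3=28
after MOV R1, 14: R1=14
after MUL R3, R1: R3=28*14=392
after ADD R3, 18: R3=392+18=410
after AND R3, R1: R3=410&14=10
after ADD R1, 15: R1=14+15=29
after OR R1, R3: R1=29|10=31
after ADD R1, R3: R1=31+10=41
after XOR R3, R1: R3=10^41=35
after SUB R1, 1: R1=41-1=40
after MOD R3, 14: R3=35%14=7
halt.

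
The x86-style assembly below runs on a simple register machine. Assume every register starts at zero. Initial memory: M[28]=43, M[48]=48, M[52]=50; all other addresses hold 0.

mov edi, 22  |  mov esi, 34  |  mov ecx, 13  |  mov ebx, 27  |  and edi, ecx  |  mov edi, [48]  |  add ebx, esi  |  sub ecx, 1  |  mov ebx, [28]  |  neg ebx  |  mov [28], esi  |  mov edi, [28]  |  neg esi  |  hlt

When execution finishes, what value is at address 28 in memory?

34

mov edi, 22 → edi=22
mov esi, 34 → esi=34
mov ecx, 13 → ecx=13
mov ebx, 27 → ebx=27
and edi, ecx → edi=22&13=4
mov edi, [48] → edi=M[48]=48
add ebx, esi → ebx=27+34=61
sub ecx, 1 → ecx=13-1=12
mov ebx, [28] → ebx=M[28]=43
neg ebx → ebx=-(43)=-43
mov [28], esi → M[28]=34
mov edi, [28] → edi=M[28]=34
neg esi → esi=-(34)=-34
halt.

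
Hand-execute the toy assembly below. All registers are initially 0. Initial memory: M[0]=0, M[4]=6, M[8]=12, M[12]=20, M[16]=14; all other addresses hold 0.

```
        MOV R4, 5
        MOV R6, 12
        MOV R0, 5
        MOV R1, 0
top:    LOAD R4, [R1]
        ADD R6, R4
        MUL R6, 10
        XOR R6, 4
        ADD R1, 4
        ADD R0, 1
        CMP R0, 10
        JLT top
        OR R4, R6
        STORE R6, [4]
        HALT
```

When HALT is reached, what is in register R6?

1310576

R4=5
R6=12
R0=5
R1=0
R4=M[0]=0
R6=12+0=12
R6=12*10=120
R6=120^4=124
R1=0+4=4
R0=5+1=6
CMP R0, 10  (cmp 6,10)
JLT top: taken
R4=M[4]=6
R6=124+6=130
R6=130*10=1300
R6=1300^4=1296
R1=4+4=8
R0=6+1=7
CMP R0, 10  (cmp 7,10)
JLT top: taken
R4=M[8]=12
R6=1296+12=1308
R6=1308*10=13080
R6=13080^4=13084
R1=8+4=12
R0=7+1=8
CMP R0, 10  (cmp 8,10)
JLT top: taken
R4=M[12]=20
R6=13084+20=13104
R6=13104*10=131040
R6=131040^4=131044
R1=12+4=16
R0=8+1=9
CMP R0, 10  (cmp 9,10)
JLT top: taken
R4=M[16]=14
R6=131044+14=131058
R6=131058*10=1310580
R6=1310580^4=1310576
R1=16+4=20
R0=9+1=10
CMP R0, 10  (cmp 10,10)
JLT top: not taken
R4=14|1310576=1310590
STORE R6, [4] → M[4]=1310576
halt.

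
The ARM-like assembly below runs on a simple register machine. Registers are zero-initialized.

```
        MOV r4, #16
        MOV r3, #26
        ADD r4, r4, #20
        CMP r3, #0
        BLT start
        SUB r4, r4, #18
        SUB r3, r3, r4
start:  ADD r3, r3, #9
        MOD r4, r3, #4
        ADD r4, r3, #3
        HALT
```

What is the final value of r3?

17

after MOV r4, #16: r4=16
after MOV r3, #26: r3=26
after ADD r4, r4, #20: r4=16+20=36
CMP r3, #0  (cmp 26,0)
BLT start: not taken
after SUB r4, r4, #18: r4=36-18=18
after SUB r3, r3, r4: r3=26-18=8
after ADD r3, r3, #9: r3=8+9=17
after MOD r4, r3, #4: r4=17%4=1
after ADD r4, r3, #3: r4=17+3=20
halt.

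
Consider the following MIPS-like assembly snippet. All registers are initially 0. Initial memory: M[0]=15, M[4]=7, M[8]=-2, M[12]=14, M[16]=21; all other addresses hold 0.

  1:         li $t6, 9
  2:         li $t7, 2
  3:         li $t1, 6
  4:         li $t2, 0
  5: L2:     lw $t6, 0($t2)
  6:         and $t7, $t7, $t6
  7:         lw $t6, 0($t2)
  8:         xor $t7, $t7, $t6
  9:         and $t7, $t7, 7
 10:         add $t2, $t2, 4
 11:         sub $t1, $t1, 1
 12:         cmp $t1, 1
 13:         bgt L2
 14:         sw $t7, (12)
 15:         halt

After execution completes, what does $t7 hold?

after li $t6, 9: $t6=9
after li $t7, 2: $t7=2
after li $t1, 6: $t1=6
after li $t2, 0: $t2=0
after lw $t6, 0($t2): $t6=M[0]=15
after and $t7, $t7, $t6: $t7=2&15=2
after lw $t6, 0($t2): $t6=M[0]=15
after xor $t7, $t7, $t6: $t7=2^15=13
after and $t7, $t7, 7: $t7=13&7=5
after add $t2, $t2, 4: $t2=0+4=4
after sub $t1, $t1, 1: $t1=6-1=5
cmp $t1, 1  (cmp 5,1)
bgt L2: taken
after lw $t6, 0($t2): $t6=M[4]=7
after and $t7, $t7, $t6: $t7=5&7=5
after lw $t6, 0($t2): $t6=M[4]=7
after xor $t7, $t7, $t6: $t7=5^7=2
after and $t7, $t7, 7: $t7=2&7=2
after add $t2, $t2, 4: $t2=4+4=8
after sub $t1, $t1, 1: $t1=5-1=4
cmp $t1, 1  (cmp 4,1)
bgt L2: taken
after lw $t6, 0($t2): $t6=M[8]=-2
after and $t7, $t7, $t6: $t7=2&(-2)=2
after lw $t6, 0($t2): $t6=M[8]=-2
after xor $t7, $t7, $t6: $t7=2^(-2)=-4
after and $t7, $t7, 7: $t7=(-4)&7=4
after add $t2, $t2, 4: $t2=8+4=12
after sub $t1, $t1, 1: $t1=4-1=3
cmp $t1, 1  (cmp 3,1)
bgt L2: taken
after lw $t6, 0($t2): $t6=M[12]=14
after and $t7, $t7, $t6: $t7=4&14=4
after lw $t6, 0($t2): $t6=M[12]=14
after xor $t7, $t7, $t6: $t7=4^14=10
after and $t7, $t7, 7: $t7=10&7=2
after add $t2, $t2, 4: $t2=12+4=16
after sub $t1, $t1, 1: $t1=3-1=2
cmp $t1, 1  (cmp 2,1)
bgt L2: taken
after lw $t6, 0($t2): $t6=M[16]=21
after and $t7, $t7, $t6: $t7=2&21=0
after lw $t6, 0($t2): $t6=M[16]=21
after xor $t7, $t7, $t6: $t7=0^21=21
after and $t7, $t7, 7: $t7=21&7=5
after add $t2, $t2, 4: $t2=16+4=20
after sub $t1, $t1, 1: $t1=2-1=1
cmp $t1, 1  (cmp 1,1)
bgt L2: not taken
sw $t7, (12) → M[12]=5
halt.

5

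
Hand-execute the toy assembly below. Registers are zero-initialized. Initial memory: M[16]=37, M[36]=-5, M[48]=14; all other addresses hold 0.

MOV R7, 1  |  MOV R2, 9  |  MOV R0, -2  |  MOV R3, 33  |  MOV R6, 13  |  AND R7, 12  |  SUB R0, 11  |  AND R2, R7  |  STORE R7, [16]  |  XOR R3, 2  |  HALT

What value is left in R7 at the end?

0

after MOV R7, 1: R7=1
after MOV R2, 9: R2=9
after MOV R0, -2: R0=-2
after MOV R3, 33: R3=33
after MOV R6, 13: R6=13
after AND R7, 12: R7=1&12=0
after SUB R0, 11: R0=(-2)-11=-13
after AND R2, R7: R2=9&0=0
STORE R7, [16] → M[16]=0
after XOR R3, 2: R3=33^2=35
halt.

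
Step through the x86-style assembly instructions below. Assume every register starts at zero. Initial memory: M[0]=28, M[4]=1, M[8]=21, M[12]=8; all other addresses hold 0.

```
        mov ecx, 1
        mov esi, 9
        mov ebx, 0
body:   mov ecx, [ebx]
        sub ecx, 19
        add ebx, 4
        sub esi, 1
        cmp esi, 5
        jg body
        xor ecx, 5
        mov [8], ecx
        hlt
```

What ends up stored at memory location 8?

ecx=1
esi=9
ebx=0
ecx=M[0]=28
ecx=28-19=9
ebx=0+4=4
esi=9-1=8
cmp esi, 5  (cmp 8,5)
jg body: taken
ecx=M[4]=1
ecx=1-19=-18
ebx=4+4=8
esi=8-1=7
cmp esi, 5  (cmp 7,5)
jg body: taken
ecx=M[8]=21
ecx=21-19=2
ebx=8+4=12
esi=7-1=6
cmp esi, 5  (cmp 6,5)
jg body: taken
ecx=M[12]=8
ecx=8-19=-11
ebx=12+4=16
esi=6-1=5
cmp esi, 5  (cmp 5,5)
jg body: not taken
ecx=(-11)^5=-16
mov [8], ecx → M[8]=-16
halt.

-16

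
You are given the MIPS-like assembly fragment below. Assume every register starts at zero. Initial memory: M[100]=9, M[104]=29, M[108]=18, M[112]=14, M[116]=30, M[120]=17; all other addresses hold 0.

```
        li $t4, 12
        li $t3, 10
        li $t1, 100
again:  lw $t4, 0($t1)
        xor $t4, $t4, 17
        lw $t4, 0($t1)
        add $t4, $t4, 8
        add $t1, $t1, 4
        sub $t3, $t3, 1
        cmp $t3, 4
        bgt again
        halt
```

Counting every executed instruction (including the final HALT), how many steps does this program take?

52

li $t4, 12 → $t4=12
li $t3, 10 → $t3=10
li $t1, 100 → $t1=100
lw $t4, 0($t1) → $t4=M[100]=9
xor $t4, $t4, 17 → $t4=9^17=24
lw $t4, 0($t1) → $t4=M[100]=9
add $t4, $t4, 8 → $t4=9+8=17
add $t1, $t1, 4 → $t1=100+4=104
sub $t3, $t3, 1 → $t3=10-1=9
cmp $t3, 4  (cmp 9,4)
bgt again: taken
lw $t4, 0($t1) → $t4=M[104]=29
xor $t4, $t4, 17 → $t4=29^17=12
lw $t4, 0($t1) → $t4=M[104]=29
add $t4, $t4, 8 → $t4=29+8=37
add $t1, $t1, 4 → $t1=104+4=108
sub $t3, $t3, 1 → $t3=9-1=8
cmp $t3, 4  (cmp 8,4)
bgt again: taken
lw $t4, 0($t1) → $t4=M[108]=18
xor $t4, $t4, 17 → $t4=18^17=3
lw $t4, 0($t1) → $t4=M[108]=18
add $t4, $t4, 8 → $t4=18+8=26
add $t1, $t1, 4 → $t1=108+4=112
sub $t3, $t3, 1 → $t3=8-1=7
cmp $t3, 4  (cmp 7,4)
bgt again: taken
lw $t4, 0($t1) → $t4=M[112]=14
xor $t4, $t4, 17 → $t4=14^17=31
lw $t4, 0($t1) → $t4=M[112]=14
add $t4, $t4, 8 → $t4=14+8=22
add $t1, $t1, 4 → $t1=112+4=116
sub $t3, $t3, 1 → $t3=7-1=6
cmp $t3, 4  (cmp 6,4)
bgt again: taken
lw $t4, 0($t1) → $t4=M[116]=30
xor $t4, $t4, 17 → $t4=30^17=15
lw $t4, 0($t1) → $t4=M[116]=30
add $t4, $t4, 8 → $t4=30+8=38
add $t1, $t1, 4 → $t1=116+4=120
sub $t3, $t3, 1 → $t3=6-1=5
cmp $t3, 4  (cmp 5,4)
bgt again: taken
lw $t4, 0($t1) → $t4=M[120]=17
xor $t4, $t4, 17 → $t4=17^17=0
lw $t4, 0($t1) → $t4=M[120]=17
add $t4, $t4, 8 → $t4=17+8=25
add $t1, $t1, 4 → $t1=120+4=124
sub $t3, $t3, 1 → $t3=5-1=4
cmp $t3, 4  (cmp 4,4)
bgt again: not taken
halt.
Total executed instructions: 52.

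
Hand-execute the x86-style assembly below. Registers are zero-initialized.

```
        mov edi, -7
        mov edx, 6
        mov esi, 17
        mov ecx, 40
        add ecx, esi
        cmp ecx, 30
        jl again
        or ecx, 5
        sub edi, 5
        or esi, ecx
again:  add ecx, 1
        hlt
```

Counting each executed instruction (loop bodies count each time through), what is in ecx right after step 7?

57

edi=-7
edx=6
esi=17
ecx=40
ecx=40+17=57
cmp ecx, 30  (cmp 57,30)
jl again: not taken
After step 7: ecx = 57.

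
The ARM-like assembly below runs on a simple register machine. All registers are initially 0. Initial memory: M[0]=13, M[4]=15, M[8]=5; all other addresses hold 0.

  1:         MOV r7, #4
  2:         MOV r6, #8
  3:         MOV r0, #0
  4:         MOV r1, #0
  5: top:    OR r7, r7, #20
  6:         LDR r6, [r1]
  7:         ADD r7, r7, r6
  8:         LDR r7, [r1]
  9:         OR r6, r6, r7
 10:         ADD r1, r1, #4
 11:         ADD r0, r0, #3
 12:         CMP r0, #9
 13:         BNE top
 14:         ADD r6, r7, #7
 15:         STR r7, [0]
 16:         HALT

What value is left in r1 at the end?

after MOV r7, #4: r7=4
after MOV r6, #8: r6=8
after MOV r0, #0: r0=0
after MOV r1, #0: r1=0
after OR r7, r7, #20: r7=4|20=20
after LDR r6, [r1]: r6=M[0]=13
after ADD r7, r7, r6: r7=20+13=33
after LDR r7, [r1]: r7=M[0]=13
after OR r6, r6, r7: r6=13|13=13
after ADD r1, r1, #4: r1=0+4=4
after ADD r0, r0, #3: r0=0+3=3
CMP r0, #9  (cmp 3,9)
BNE top: taken
after OR r7, r7, #20: r7=13|20=29
after LDR r6, [r1]: r6=M[4]=15
after ADD r7, r7, r6: r7=29+15=44
after LDR r7, [r1]: r7=M[4]=15
after OR r6, r6, r7: r6=15|15=15
after ADD r1, r1, #4: r1=4+4=8
after ADD r0, r0, #3: r0=3+3=6
CMP r0, #9  (cmp 6,9)
BNE top: taken
after OR r7, r7, #20: r7=15|20=31
after LDR r6, [r1]: r6=M[8]=5
after ADD r7, r7, r6: r7=31+5=36
after LDR r7, [r1]: r7=M[8]=5
after OR r6, r6, r7: r6=5|5=5
after ADD r1, r1, #4: r1=8+4=12
after ADD r0, r0, #3: r0=6+3=9
CMP r0, #9  (cmp 9,9)
BNE top: not taken
after ADD r6, r7, #7: r6=5+7=12
STR r7, [0] → M[0]=5
halt.

12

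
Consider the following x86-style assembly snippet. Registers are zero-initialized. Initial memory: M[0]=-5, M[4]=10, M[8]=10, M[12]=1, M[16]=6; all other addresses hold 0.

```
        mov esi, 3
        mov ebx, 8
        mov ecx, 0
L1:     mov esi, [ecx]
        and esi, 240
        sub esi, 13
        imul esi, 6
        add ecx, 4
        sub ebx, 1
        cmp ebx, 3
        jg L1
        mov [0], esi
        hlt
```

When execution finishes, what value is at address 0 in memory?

mov esi, 3 → esi=3
mov ebx, 8 → ebx=8
mov ecx, 0 → ecx=0
mov esi, [ecx] → esi=M[0]=-5
and esi, 240 → esi=(-5)&240=240
sub esi, 13 → esi=240-13=227
imul esi, 6 → esi=227*6=1362
add ecx, 4 → ecx=0+4=4
sub ebx, 1 → ebx=8-1=7
cmp ebx, 3  (cmp 7,3)
jg L1: taken
mov esi, [ecx] → esi=M[4]=10
and esi, 240 → esi=10&240=0
sub esi, 13 → esi=0-13=-13
imul esi, 6 → esi=(-13)*6=-78
add ecx, 4 → ecx=4+4=8
sub ebx, 1 → ebx=7-1=6
cmp ebx, 3  (cmp 6,3)
jg L1: taken
mov esi, [ecx] → esi=M[8]=10
and esi, 240 → esi=10&240=0
sub esi, 13 → esi=0-13=-13
imul esi, 6 → esi=(-13)*6=-78
add ecx, 4 → ecx=8+4=12
sub ebx, 1 → ebx=6-1=5
cmp ebx, 3  (cmp 5,3)
jg L1: taken
mov esi, [ecx] → esi=M[12]=1
and esi, 240 → esi=1&240=0
sub esi, 13 → esi=0-13=-13
imul esi, 6 → esi=(-13)*6=-78
add ecx, 4 → ecx=12+4=16
sub ebx, 1 → ebx=5-1=4
cmp ebx, 3  (cmp 4,3)
jg L1: taken
mov esi, [ecx] → esi=M[16]=6
and esi, 240 → esi=6&240=0
sub esi, 13 → esi=0-13=-13
imul esi, 6 → esi=(-13)*6=-78
add ecx, 4 → ecx=16+4=20
sub ebx, 1 → ebx=4-1=3
cmp ebx, 3  (cmp 3,3)
jg L1: not taken
mov [0], esi → M[0]=-78
halt.

-78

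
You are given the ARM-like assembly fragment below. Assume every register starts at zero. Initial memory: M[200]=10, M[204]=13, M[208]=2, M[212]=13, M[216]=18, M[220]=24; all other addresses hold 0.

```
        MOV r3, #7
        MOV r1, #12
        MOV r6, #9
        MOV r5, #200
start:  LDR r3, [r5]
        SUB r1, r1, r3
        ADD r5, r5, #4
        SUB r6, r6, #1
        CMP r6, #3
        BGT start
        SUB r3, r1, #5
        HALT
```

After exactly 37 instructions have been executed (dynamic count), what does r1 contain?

-68

r3=7
r1=12
r6=9
r5=200
r3=M[200]=10
r1=12-10=2
r5=200+4=204
r6=9-1=8
CMP r6, #3  (cmp 8,3)
BGT start: taken
r3=M[204]=13
r1=2-13=-11
r5=204+4=208
r6=8-1=7
CMP r6, #3  (cmp 7,3)
BGT start: taken
r3=M[208]=2
r1=(-11)-2=-13
r5=208+4=212
r6=7-1=6
CMP r6, #3  (cmp 6,3)
BGT start: taken
r3=M[212]=13
r1=(-13)-13=-26
r5=212+4=216
r6=6-1=5
CMP r6, #3  (cmp 5,3)
BGT start: taken
r3=M[216]=18
r1=(-26)-18=-44
r5=216+4=220
r6=5-1=4
CMP r6, #3  (cmp 4,3)
BGT start: taken
r3=M[220]=24
r1=(-44)-24=-68
r5=220+4=224
After step 37: r1 = -68.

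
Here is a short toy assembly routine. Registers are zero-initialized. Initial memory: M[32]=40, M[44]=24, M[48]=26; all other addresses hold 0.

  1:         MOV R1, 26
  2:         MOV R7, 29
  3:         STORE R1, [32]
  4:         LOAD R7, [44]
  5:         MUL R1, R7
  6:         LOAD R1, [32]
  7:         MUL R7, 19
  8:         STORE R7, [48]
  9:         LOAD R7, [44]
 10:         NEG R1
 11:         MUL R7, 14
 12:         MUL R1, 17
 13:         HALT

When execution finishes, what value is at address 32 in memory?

26

after MOV R1, 26: R1=26
after MOV R7, 29: R7=29
STORE R1, [32] → M[32]=26
after LOAD R7, [44]: R7=M[44]=24
after MUL R1, R7: R1=26*24=624
after LOAD R1, [32]: R1=M[32]=26
after MUL R7, 19: R7=24*19=456
STORE R7, [48] → M[48]=456
after LOAD R7, [44]: R7=M[44]=24
after NEG R1: R1=-(26)=-26
after MUL R7, 14: R7=24*14=336
after MUL R1, 17: R1=(-26)*17=-442
halt.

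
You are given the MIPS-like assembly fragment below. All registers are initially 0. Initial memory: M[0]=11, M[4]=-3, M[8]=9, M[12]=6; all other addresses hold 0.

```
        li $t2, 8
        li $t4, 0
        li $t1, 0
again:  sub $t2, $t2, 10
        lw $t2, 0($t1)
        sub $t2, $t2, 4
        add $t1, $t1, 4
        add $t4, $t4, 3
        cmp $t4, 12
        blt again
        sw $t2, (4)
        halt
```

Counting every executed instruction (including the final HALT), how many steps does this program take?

li $t2, 8 → $t2=8
li $t4, 0 → $t4=0
li $t1, 0 → $t1=0
sub $t2, $t2, 10 → $t2=8-10=-2
lw $t2, 0($t1) → $t2=M[0]=11
sub $t2, $t2, 4 → $t2=11-4=7
add $t1, $t1, 4 → $t1=0+4=4
add $t4, $t4, 3 → $t4=0+3=3
cmp $t4, 12  (cmp 3,12)
blt again: taken
sub $t2, $t2, 10 → $t2=7-10=-3
lw $t2, 0($t1) → $t2=M[4]=-3
sub $t2, $t2, 4 → $t2=(-3)-4=-7
add $t1, $t1, 4 → $t1=4+4=8
add $t4, $t4, 3 → $t4=3+3=6
cmp $t4, 12  (cmp 6,12)
blt again: taken
sub $t2, $t2, 10 → $t2=(-7)-10=-17
lw $t2, 0($t1) → $t2=M[8]=9
sub $t2, $t2, 4 → $t2=9-4=5
add $t1, $t1, 4 → $t1=8+4=12
add $t4, $t4, 3 → $t4=6+3=9
cmp $t4, 12  (cmp 9,12)
blt again: taken
sub $t2, $t2, 10 → $t2=5-10=-5
lw $t2, 0($t1) → $t2=M[12]=6
sub $t2, $t2, 4 → $t2=6-4=2
add $t1, $t1, 4 → $t1=12+4=16
add $t4, $t4, 3 → $t4=9+3=12
cmp $t4, 12  (cmp 12,12)
blt again: not taken
sw $t2, (4) → M[4]=2
halt.
Total executed instructions: 33.

33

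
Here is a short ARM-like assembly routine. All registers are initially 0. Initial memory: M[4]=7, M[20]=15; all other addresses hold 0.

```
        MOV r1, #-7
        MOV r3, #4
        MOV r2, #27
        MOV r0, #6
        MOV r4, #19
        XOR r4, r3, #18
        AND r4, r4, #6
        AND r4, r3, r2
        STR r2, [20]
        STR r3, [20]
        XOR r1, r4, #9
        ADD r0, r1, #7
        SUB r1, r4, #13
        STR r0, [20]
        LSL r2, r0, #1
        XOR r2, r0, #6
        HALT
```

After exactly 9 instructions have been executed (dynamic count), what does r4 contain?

0

r1=-7
r3=4
r2=27
r0=6
r4=19
r4=4^18=22
r4=22&6=6
r4=4&27=0
STR r2, [20] → M[20]=27
After step 9: r4 = 0.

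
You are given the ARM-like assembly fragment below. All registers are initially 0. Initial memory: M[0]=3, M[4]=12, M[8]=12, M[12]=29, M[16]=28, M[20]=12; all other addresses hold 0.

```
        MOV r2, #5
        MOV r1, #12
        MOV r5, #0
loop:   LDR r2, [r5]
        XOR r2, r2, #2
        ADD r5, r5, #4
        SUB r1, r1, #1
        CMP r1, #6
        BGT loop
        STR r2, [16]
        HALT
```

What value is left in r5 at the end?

24

after MOV r2, #5: r2=5
after MOV r1, #12: r1=12
after MOV r5, #0: r5=0
after LDR r2, [r5]: r2=M[0]=3
after XOR r2, r2, #2: r2=3^2=1
after ADD r5, r5, #4: r5=0+4=4
after SUB r1, r1, #1: r1=12-1=11
CMP r1, #6  (cmp 11,6)
BGT loop: taken
after LDR r2, [r5]: r2=M[4]=12
after XOR r2, r2, #2: r2=12^2=14
after ADD r5, r5, #4: r5=4+4=8
after SUB r1, r1, #1: r1=11-1=10
CMP r1, #6  (cmp 10,6)
BGT loop: taken
after LDR r2, [r5]: r2=M[8]=12
after XOR r2, r2, #2: r2=12^2=14
after ADD r5, r5, #4: r5=8+4=12
after SUB r1, r1, #1: r1=10-1=9
CMP r1, #6  (cmp 9,6)
BGT loop: taken
after LDR r2, [r5]: r2=M[12]=29
after XOR r2, r2, #2: r2=29^2=31
after ADD r5, r5, #4: r5=12+4=16
after SUB r1, r1, #1: r1=9-1=8
CMP r1, #6  (cmp 8,6)
BGT loop: taken
after LDR r2, [r5]: r2=M[16]=28
after XOR r2, r2, #2: r2=28^2=30
after ADD r5, r5, #4: r5=16+4=20
after SUB r1, r1, #1: r1=8-1=7
CMP r1, #6  (cmp 7,6)
BGT loop: taken
after LDR r2, [r5]: r2=M[20]=12
after XOR r2, r2, #2: r2=12^2=14
after ADD r5, r5, #4: r5=20+4=24
after SUB r1, r1, #1: r1=7-1=6
CMP r1, #6  (cmp 6,6)
BGT loop: not taken
STR r2, [16] → M[16]=14
halt.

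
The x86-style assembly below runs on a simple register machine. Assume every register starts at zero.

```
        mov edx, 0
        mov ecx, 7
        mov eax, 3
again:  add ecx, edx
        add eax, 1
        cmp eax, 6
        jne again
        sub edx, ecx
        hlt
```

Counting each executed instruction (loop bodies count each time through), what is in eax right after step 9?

5

mov edx, 0 → edx=0
mov ecx, 7 → ecx=7
mov eax, 3 → eax=3
add ecx, edx → ecx=7+0=7
add eax, 1 → eax=3+1=4
cmp eax, 6  (cmp 4,6)
jne again: taken
add ecx, edx → ecx=7+0=7
add eax, 1 → eax=4+1=5
After step 9: eax = 5.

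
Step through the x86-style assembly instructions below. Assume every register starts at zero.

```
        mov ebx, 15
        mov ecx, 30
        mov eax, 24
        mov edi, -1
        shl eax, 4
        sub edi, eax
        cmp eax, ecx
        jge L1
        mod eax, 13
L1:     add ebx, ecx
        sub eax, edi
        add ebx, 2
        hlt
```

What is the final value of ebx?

after mov ebx, 15: ebx=15
after mov ecx, 30: ecx=30
after mov eax, 24: eax=24
after mov edi, -1: edi=-1
after shl eax, 4: eax=24<<4=384
after sub edi, eax: edi=(-1)-384=-385
cmp eax, ecx  (cmp 384,30)
jge L1: taken
after add ebx, ecx: ebx=15+30=45
after sub eax, edi: eax=384-(-385)=769
after add ebx, 2: ebx=45+2=47
halt.

47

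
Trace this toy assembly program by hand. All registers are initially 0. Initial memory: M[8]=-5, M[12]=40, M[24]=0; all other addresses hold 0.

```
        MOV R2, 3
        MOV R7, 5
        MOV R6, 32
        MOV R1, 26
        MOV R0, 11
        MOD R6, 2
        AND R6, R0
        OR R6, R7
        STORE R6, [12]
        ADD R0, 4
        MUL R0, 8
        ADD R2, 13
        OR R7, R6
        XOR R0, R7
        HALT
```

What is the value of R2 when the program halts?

16

R2=3
R7=5
R6=32
R1=26
R0=11
R6=32%2=0
R6=0&11=0
R6=0|5=5
STORE R6, [12] → M[12]=5
R0=11+4=15
R0=15*8=120
R2=3+13=16
R7=5|5=5
R0=120^5=125
halt.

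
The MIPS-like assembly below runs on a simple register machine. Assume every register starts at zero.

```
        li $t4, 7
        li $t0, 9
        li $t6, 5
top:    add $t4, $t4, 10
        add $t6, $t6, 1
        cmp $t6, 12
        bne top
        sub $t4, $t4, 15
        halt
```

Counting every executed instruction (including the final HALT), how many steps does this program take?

33

$t4=7
$t0=9
$t6=5
$t4=7+10=17
$t6=5+1=6
cmp $t6, 12  (cmp 6,12)
bne top: taken
$t4=17+10=27
$t6=6+1=7
cmp $t6, 12  (cmp 7,12)
bne top: taken
$t4=27+10=37
$t6=7+1=8
cmp $t6, 12  (cmp 8,12)
bne top: taken
$t4=37+10=47
$t6=8+1=9
cmp $t6, 12  (cmp 9,12)
bne top: taken
$t4=47+10=57
$t6=9+1=10
cmp $t6, 12  (cmp 10,12)
bne top: taken
$t4=57+10=67
$t6=10+1=11
cmp $t6, 12  (cmp 11,12)
bne top: taken
$t4=67+10=77
$t6=11+1=12
cmp $t6, 12  (cmp 12,12)
bne top: not taken
$t4=77-15=62
halt.
Total executed instructions: 33.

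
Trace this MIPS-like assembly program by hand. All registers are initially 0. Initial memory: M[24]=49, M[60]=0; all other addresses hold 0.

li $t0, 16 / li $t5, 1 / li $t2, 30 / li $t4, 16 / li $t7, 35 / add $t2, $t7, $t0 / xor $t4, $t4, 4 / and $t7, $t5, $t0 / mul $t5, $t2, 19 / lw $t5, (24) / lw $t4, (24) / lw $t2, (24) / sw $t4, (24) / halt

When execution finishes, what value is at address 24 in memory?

49

li $t0, 16 → $t0=16
li $t5, 1 → $t5=1
li $t2, 30 → $t2=30
li $t4, 16 → $t4=16
li $t7, 35 → $t7=35
add $t2, $t7, $t0 → $t2=35+16=51
xor $t4, $t4, 4 → $t4=16^4=20
and $t7, $t5, $t0 → $t7=1&16=0
mul $t5, $t2, 19 → $t5=51*19=969
lw $t5, (24) → $t5=M[24]=49
lw $t4, (24) → $t4=M[24]=49
lw $t2, (24) → $t2=M[24]=49
sw $t4, (24) → M[24]=49
halt.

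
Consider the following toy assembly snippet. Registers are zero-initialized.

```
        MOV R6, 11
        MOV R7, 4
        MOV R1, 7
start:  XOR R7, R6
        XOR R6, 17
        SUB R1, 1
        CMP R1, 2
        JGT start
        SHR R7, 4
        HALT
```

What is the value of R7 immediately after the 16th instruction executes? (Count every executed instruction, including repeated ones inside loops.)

30

R6=11
R7=4
R1=7
R7=4^11=15
R6=11^17=26
R1=7-1=6
CMP R1, 2  (cmp 6,2)
JGT start: taken
R7=15^26=21
R6=26^17=11
R1=6-1=5
CMP R1, 2  (cmp 5,2)
JGT start: taken
R7=21^11=30
R6=11^17=26
R1=5-1=4
After step 16: R7 = 30.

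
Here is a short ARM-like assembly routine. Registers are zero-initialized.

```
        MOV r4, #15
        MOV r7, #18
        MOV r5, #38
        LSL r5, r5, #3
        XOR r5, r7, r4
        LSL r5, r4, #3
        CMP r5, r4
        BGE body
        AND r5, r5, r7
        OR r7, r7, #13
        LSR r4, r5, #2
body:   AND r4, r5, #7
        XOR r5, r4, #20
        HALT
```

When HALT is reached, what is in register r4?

r4=15
r7=18
r5=38
r5=38<<3=304
r5=18^15=29
r5=15<<3=120
CMP r5, r4  (cmp 120,15)
BGE body: taken
r4=120&7=0
r5=0^20=20
halt.

0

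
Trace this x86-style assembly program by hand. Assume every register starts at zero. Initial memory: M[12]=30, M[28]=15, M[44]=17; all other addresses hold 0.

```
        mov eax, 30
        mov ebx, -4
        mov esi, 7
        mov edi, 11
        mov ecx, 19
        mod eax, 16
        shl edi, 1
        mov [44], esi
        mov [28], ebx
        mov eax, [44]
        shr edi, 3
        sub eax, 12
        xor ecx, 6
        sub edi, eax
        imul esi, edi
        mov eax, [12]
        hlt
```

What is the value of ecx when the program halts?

21

eax=30
ebx=-4
esi=7
edi=11
ecx=19
eax=30%16=14
edi=11<<1=22
mov [44], esi → M[44]=7
mov [28], ebx → M[28]=-4
eax=M[44]=7
edi=22>>3=2
eax=7-12=-5
ecx=19^6=21
edi=2-(-5)=7
esi=7*7=49
eax=M[12]=30
halt.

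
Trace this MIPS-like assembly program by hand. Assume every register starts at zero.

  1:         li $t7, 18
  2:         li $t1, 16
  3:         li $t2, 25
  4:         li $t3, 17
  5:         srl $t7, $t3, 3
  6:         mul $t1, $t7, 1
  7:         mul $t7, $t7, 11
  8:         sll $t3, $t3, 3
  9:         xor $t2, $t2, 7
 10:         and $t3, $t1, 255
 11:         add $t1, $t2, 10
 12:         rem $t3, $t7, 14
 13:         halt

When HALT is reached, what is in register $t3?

after li $t7, 18: $t7=18
after li $t1, 16: $t1=16
after li $t2, 25: $t2=25
after li $t3, 17: $t3=17
after srl $t7, $t3, 3: $t7=17>>3=2
after mul $t1, $t7, 1: $t1=2*1=2
after mul $t7, $t7, 11: $t7=2*11=22
after sll $t3, $t3, 3: $t3=17<<3=136
after xor $t2, $t2, 7: $t2=25^7=30
after and $t3, $t1, 255: $t3=2&255=2
after add $t1, $t2, 10: $t1=30+10=40
after rem $t3, $t7, 14: $t3=22%14=8
halt.

8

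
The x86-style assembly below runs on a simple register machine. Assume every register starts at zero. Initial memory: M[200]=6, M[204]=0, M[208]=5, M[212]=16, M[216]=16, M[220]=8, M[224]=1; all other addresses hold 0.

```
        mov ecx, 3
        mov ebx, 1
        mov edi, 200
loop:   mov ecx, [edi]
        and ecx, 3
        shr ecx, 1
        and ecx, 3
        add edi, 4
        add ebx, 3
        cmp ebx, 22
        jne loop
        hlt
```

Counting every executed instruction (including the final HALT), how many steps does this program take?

60

after mov ecx, 3: ecx=3
after mov ebx, 1: ebx=1
after mov edi, 200: edi=200
after mov ecx, [edi]: ecx=M[200]=6
after and ecx, 3: ecx=6&3=2
after shr ecx, 1: ecx=2>>1=1
after and ecx, 3: ecx=1&3=1
after add edi, 4: edi=200+4=204
after add ebx, 3: ebx=1+3=4
cmp ebx, 22  (cmp 4,22)
jne loop: taken
after mov ecx, [edi]: ecx=M[204]=0
after and ecx, 3: ecx=0&3=0
after shr ecx, 1: ecx=0>>1=0
after and ecx, 3: ecx=0&3=0
after add edi, 4: edi=204+4=208
after add ebx, 3: ebx=4+3=7
cmp ebx, 22  (cmp 7,22)
jne loop: taken
after mov ecx, [edi]: ecx=M[208]=5
after and ecx, 3: ecx=5&3=1
after shr ecx, 1: ecx=1>>1=0
after and ecx, 3: ecx=0&3=0
after add edi, 4: edi=208+4=212
after add ebx, 3: ebx=7+3=10
cmp ebx, 22  (cmp 10,22)
jne loop: taken
after mov ecx, [edi]: ecx=M[212]=16
after and ecx, 3: ecx=16&3=0
after shr ecx, 1: ecx=0>>1=0
after and ecx, 3: ecx=0&3=0
after add edi, 4: edi=212+4=216
after add ebx, 3: ebx=10+3=13
cmp ebx, 22  (cmp 13,22)
jne loop: taken
after mov ecx, [edi]: ecx=M[216]=16
after and ecx, 3: ecx=16&3=0
after shr ecx, 1: ecx=0>>1=0
after and ecx, 3: ecx=0&3=0
after add edi, 4: edi=216+4=220
after add ebx, 3: ebx=13+3=16
cmp ebx, 22  (cmp 16,22)
jne loop: taken
after mov ecx, [edi]: ecx=M[220]=8
after and ecx, 3: ecx=8&3=0
after shr ecx, 1: ecx=0>>1=0
after and ecx, 3: ecx=0&3=0
after add edi, 4: edi=220+4=224
after add ebx, 3: ebx=16+3=19
cmp ebx, 22  (cmp 19,22)
jne loop: taken
after mov ecx, [edi]: ecx=M[224]=1
after and ecx, 3: ecx=1&3=1
after shr ecx, 1: ecx=1>>1=0
after and ecx, 3: ecx=0&3=0
after add edi, 4: edi=224+4=228
after add ebx, 3: ebx=19+3=22
cmp ebx, 22  (cmp 22,22)
jne loop: not taken
halt.
Total executed instructions: 60.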